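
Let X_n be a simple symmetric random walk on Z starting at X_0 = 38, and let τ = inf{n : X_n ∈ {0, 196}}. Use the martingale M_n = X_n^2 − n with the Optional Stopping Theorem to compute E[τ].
E[τ] = 6004

M_n = X_n^2 − n is a martingale (since E[X_{n+1}^2 | F_n] = X_n^2 + 1). By OST (τ has finite mean in a bounded region), E[M_τ] = E[M_0] = X_0^2 − 0 = 38^2 = 1444. Also E[M_τ] = E[X_τ^2] − E[τ]. The walk exits at 0 or 196, with P(hit 196 first) = 38/196, so E[X_τ^2] = 196^2 · 38/196 + 0 = 7448. Thus E[τ] = E[X_τ^2] − E[M_τ] = 7448 − 1444 = 6004 = 38(196 − 38) = 6004.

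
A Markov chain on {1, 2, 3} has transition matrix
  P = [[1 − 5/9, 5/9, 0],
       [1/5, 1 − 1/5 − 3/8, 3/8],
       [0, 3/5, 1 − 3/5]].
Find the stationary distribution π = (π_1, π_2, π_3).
π = (72/397, 200/397, 125/397)

This is a birth-death chain on three states, which satisfies detailed balance: π_1 · P_{12} = π_2 · P_{21} and π_2 · P_{23} = π_3 · P_{32}.
From π_1 · 5/9 = π_2 · 1/5: π_2/π_1 = (5/9)/(1/5) = 25/9.
From π_2 · 3/8 = π_3 · 3/5: π_3/π_2 = (3/8)/(3/5) = 5/8.
Take π_1 proportional to 1; then unnormalized π = (1, 25/9, 125/72). Normalize by dividing by the sum 397/72:
  π = (72/397, 200/397, 125/397).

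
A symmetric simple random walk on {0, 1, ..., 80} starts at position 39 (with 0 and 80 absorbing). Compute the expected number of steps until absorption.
E[τ | X_0 = 39] = 1599

Let v_k = E[τ | X_0 = k]. Boundary: v_0 = v_80 = 0. Recurrence: v_k = 1 + (v_{k-1} + v_{k+1})/2 for 1 ≤ k ≤ 79. The particular solution to v_k − (v_{k-1} + v_{k+1})/2 = 1 is v_k = −k^2. Adding homogeneous solution A + B k and matching boundaries gives v_k = k (80 − k). Substituting k = 39: v_39 = 39 · 41 = 1599.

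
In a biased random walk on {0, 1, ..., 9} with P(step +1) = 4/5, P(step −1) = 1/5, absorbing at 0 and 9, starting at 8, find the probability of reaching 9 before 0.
P(hit 9 before 0) = (1 − (1/4)^8) / (1 − (1/4)^9) = 87380/87381

Let u_k denote P(reach 9 before 0 | start at k). Boundary: u_0 = 0, u_9 = 1. Recurrence: u_k = 4/5·u_{k+1} + 1/5·u_{k-1} for 1 ≤ k ≤ 8. Try u_k = A + B·r^k with r = q/p = (1/5)/(4/5) = 1/4. Substitution satisfies the recurrence; boundary conditions give:
  u_k = (1 − r^k) / (1 − r^N) = (1 − (1/4)^8) / (1 − (1/4)^9) = 87380/87381.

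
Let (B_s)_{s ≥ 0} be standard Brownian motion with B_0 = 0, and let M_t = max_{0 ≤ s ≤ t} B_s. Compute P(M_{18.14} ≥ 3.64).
P(M_{18.14} ≥ 3.64) = 2·P(B_{18.14} ≥ 3.64) = 2(1 − Φ(3.64/√18.14)) ≈ 0.3928

By the reflection principle for Brownian motion, P(M_t ≥ a) = 2 · P(B_t ≥ a) for a ≥ 0. Since B_t ~ N(0, t), P(B_t ≥ 3.64) = 1 − Φ(3.64/√t) = 1 − Φ(3.64/√18.14) = 1 − Φ(0.8546). So
  P(M_{18.14} ≥ 3.64) = 2(1 − Φ(0.8546)) ≈ 0.3928.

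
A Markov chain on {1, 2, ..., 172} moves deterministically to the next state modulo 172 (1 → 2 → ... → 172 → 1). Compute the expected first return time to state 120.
E[T_120 | X_0 = 120] = 172

The chain cycles deterministically, so starting at state 120 it returns in exactly 172 steps. Equivalently, the stationary distribution is uniform π_j = 1/172 for every state j, so by Kac's formula E[T_120] = 1/π_120 = 172.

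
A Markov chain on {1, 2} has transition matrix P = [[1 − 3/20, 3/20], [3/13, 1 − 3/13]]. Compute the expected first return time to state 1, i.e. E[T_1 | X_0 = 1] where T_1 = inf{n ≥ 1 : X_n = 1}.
E[T_1 | X_0 = 1] = 1/π_1 = 33/20

For an irreducible recurrent Markov chain with stationary distribution π, E[T_i | X_0 = i] = 1/π_i (Kac's formula). Here π_1 = (3/13)/(3/20 + 3/13) = (3/13)/(99/260) = 20/33, so E[T_1 | X_0 = 1] = 1/π_1 = (3/20 + 3/13)/(3/13) = (99/260)/(3/13) = 33/20.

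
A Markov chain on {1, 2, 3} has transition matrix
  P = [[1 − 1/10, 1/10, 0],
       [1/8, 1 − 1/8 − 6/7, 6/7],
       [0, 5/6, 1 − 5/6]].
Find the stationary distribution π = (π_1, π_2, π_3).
π = (175/459, 140/459, 16/51)

This is a birth-death chain on three states, which satisfies detailed balance: π_1 · P_{12} = π_2 · P_{21} and π_2 · P_{23} = π_3 · P_{32}.
From π_1 · 1/10 = π_2 · 1/8: π_2/π_1 = (1/10)/(1/8) = 4/5.
From π_2 · 6/7 = π_3 · 5/6: π_3/π_2 = (6/7)/(5/6) = 36/35.
Take π_1 proportional to 1; then unnormalized π = (1, 4/5, 144/175). Normalize by dividing by the sum 459/175:
  π = (175/459, 140/459, 16/51).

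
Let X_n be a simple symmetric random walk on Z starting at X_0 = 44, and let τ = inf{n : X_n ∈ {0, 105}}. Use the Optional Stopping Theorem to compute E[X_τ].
E[X_τ] = 44

X_n is a martingale and τ is a bounded-mean stopping time (indeed τ is finite a.s. with bounded expectation since the walk is in a bounded region). By the OST, E[X_τ] = E[X_0] = 44. Equivalently: E[X_τ] = 105 · P(hit 105 first) + 0 · P(hit 0 first) = 105 · (44/105) = 44.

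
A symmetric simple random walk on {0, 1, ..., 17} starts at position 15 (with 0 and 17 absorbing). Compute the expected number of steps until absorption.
E[τ | X_0 = 15] = 30

Let v_k = E[τ | X_0 = k]. Boundary: v_0 = v_17 = 0. Recurrence: v_k = 1 + (v_{k-1} + v_{k+1})/2 for 1 ≤ k ≤ 16. The particular solution to v_k − (v_{k-1} + v_{k+1})/2 = 1 is v_k = −k^2. Adding homogeneous solution A + B k and matching boundaries gives v_k = k (17 − k). Substituting k = 15: v_15 = 15 · 2 = 30.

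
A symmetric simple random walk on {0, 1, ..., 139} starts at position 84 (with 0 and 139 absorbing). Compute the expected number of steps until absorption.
E[τ | X_0 = 84] = 4620

Let v_k = E[τ | X_0 = k]. Boundary: v_0 = v_139 = 0. Recurrence: v_k = 1 + (v_{k-1} + v_{k+1})/2 for 1 ≤ k ≤ 138. The particular solution to v_k − (v_{k-1} + v_{k+1})/2 = 1 is v_k = −k^2. Adding homogeneous solution A + B k and matching boundaries gives v_k = k (139 − k). Substituting k = 84: v_84 = 84 · 55 = 4620.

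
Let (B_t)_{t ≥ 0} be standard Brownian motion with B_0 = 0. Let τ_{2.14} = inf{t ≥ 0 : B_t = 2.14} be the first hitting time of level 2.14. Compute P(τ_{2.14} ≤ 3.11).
P(τ_{2.14} ≤ 3.11) = 2(1 − Φ(2.14/√3.11)) = 2(1 − Φ(1.2135)) ≈ 0.2249

By the reflection principle for standard BM, P(τ_b ≤ t) = 2 · P(B_t ≥ b). Since B_t ~ N(0, t), P(B_t ≥ 2.14) = 1 − Φ(2.14/√t) = 1 − Φ(2.14/√3.11) = 1 − Φ(1.2135) ≈ 0.11247. Doubling: P(τ_{2.14} ≤ 3.11) ≈ 2 · 0.11247 = 0.22494 ≈ 0.2249.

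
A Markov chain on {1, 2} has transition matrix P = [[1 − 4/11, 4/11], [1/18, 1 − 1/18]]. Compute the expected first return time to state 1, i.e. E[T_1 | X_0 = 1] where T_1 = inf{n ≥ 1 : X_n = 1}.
E[T_1 | X_0 = 1] = 1/π_1 = 83/11

For an irreducible recurrent Markov chain with stationary distribution π, E[T_i | X_0 = i] = 1/π_i (Kac's formula). Here π_1 = (1/18)/(4/11 + 1/18) = (1/18)/(83/198) = 11/83, so E[T_1 | X_0 = 1] = 1/π_1 = (4/11 + 1/18)/(1/18) = (83/198)/(1/18) = 83/11.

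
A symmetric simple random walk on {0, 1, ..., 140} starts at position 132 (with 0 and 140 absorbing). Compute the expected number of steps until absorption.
E[τ | X_0 = 132] = 1056

Let v_k = E[τ | X_0 = k]. Boundary: v_0 = v_140 = 0. Recurrence: v_k = 1 + (v_{k-1} + v_{k+1})/2 for 1 ≤ k ≤ 139. The particular solution to v_k − (v_{k-1} + v_{k+1})/2 = 1 is v_k = −k^2. Adding homogeneous solution A + B k and matching boundaries gives v_k = k (140 − k). Substituting k = 132: v_132 = 132 · 8 = 1056.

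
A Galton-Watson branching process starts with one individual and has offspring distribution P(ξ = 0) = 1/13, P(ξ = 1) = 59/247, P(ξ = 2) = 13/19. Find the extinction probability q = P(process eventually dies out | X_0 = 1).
q = 19/169

The pgf is f(s) = 1/13 + 59/247·s + 13/19·s². The extinction probability q is the smallest fixed point of f in [0, 1]. Setting s = f(s):
  13/19·s² + (59/247 − 1)·s + 1/13 = 0
  13/19·s² − (1/13 + 13/19)·s + 1/13 = 0
which factors as (s − 1)·(13/19·s − 1/13) = 0, giving roots s = 1 and s = (1/13)/(13/19) = 19/169.
Mean offspring μ = 59/247 + 2·13/19 = 397/247 > 1 (supercritical), so q < 1. The extinction probability is the smaller root: q = (1/13)/(13/19) = 19/169.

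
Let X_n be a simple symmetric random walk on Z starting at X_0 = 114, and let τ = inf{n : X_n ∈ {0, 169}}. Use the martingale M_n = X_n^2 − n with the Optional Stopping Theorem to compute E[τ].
E[τ] = 6270

M_n = X_n^2 − n is a martingale (since E[X_{n+1}^2 | F_n] = X_n^2 + 1). By OST (τ has finite mean in a bounded region), E[M_τ] = E[M_0] = X_0^2 − 0 = 114^2 = 12996. Also E[M_τ] = E[X_τ^2] − E[τ]. The walk exits at 0 or 169, with P(hit 169 first) = 114/169, so E[X_τ^2] = 169^2 · 114/169 + 0 = 19266. Thus E[τ] = E[X_τ^2] − E[M_τ] = 19266 − 12996 = 6270 = 114(169 − 114) = 6270.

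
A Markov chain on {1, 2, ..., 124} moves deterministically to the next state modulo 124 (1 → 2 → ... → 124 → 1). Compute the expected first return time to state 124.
E[T_124 | X_0 = 124] = 124

The chain cycles deterministically, so starting at state 124 it returns in exactly 124 steps. Equivalently, the stationary distribution is uniform π_j = 1/124 for every state j, so by Kac's formula E[T_124] = 1/π_124 = 124.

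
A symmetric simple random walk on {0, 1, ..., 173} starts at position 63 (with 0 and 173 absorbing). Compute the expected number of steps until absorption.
E[τ | X_0 = 63] = 6930

Let v_k = E[τ | X_0 = k]. Boundary: v_0 = v_173 = 0. Recurrence: v_k = 1 + (v_{k-1} + v_{k+1})/2 for 1 ≤ k ≤ 172. The particular solution to v_k − (v_{k-1} + v_{k+1})/2 = 1 is v_k = −k^2. Adding homogeneous solution A + B k and matching boundaries gives v_k = k (173 − k). Substituting k = 63: v_63 = 63 · 110 = 6930.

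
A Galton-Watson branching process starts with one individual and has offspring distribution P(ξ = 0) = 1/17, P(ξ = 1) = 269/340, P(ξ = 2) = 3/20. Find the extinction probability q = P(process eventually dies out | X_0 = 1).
q = 20/51

The pgf is f(s) = 1/17 + 269/340·s + 3/20·s². The extinction probability q is the smallest fixed point of f in [0, 1]. Setting s = f(s):
  3/20·s² + (269/340 − 1)·s + 1/17 = 0
  3/20·s² − (1/17 + 3/20)·s + 1/17 = 0
which factors as (s − 1)·(3/20·s − 1/17) = 0, giving roots s = 1 and s = (1/17)/(3/20) = 20/51.
Mean offspring μ = 269/340 + 2·3/20 = 371/340 > 1 (supercritical), so q < 1. The extinction probability is the smaller root: q = (1/17)/(3/20) = 20/51.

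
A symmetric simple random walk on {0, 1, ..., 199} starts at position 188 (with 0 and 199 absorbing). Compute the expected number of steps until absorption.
E[τ | X_0 = 188] = 2068

Let v_k = E[τ | X_0 = k]. Boundary: v_0 = v_199 = 0. Recurrence: v_k = 1 + (v_{k-1} + v_{k+1})/2 for 1 ≤ k ≤ 198. The particular solution to v_k − (v_{k-1} + v_{k+1})/2 = 1 is v_k = −k^2. Adding homogeneous solution A + B k and matching boundaries gives v_k = k (199 − k). Substituting k = 188: v_188 = 188 · 11 = 2068.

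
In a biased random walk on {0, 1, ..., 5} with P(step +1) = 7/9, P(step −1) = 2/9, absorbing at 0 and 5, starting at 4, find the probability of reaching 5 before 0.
P(hit 5 before 0) = (1 − (2/7)^4) / (1 − (2/7)^5) = 3339/3355

Let u_k denote P(reach 5 before 0 | start at k). Boundary: u_0 = 0, u_5 = 1. Recurrence: u_k = 7/9·u_{k+1} + 2/9·u_{k-1} for 1 ≤ k ≤ 4. Try u_k = A + B·r^k with r = q/p = (2/9)/(7/9) = 2/7. Substitution satisfies the recurrence; boundary conditions give:
  u_k = (1 − r^k) / (1 − r^N) = (1 − (2/7)^4) / (1 − (2/7)^5) = 3339/3355.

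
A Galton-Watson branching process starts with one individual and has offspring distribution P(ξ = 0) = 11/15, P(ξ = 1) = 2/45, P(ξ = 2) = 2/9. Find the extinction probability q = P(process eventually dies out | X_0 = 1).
q = 1

Mean offspring μ = 0·11/15 + 1·2/45 + 2·2/9 = 22/45 ≤ 1. For μ ≤ 1 with offspring not concentrated at 1, the Galton-Watson process goes extinct almost surely, so q = 1.
(Algebraic check: The pgf is f(s) = 11/15 + 2/45·s + 2/9·s². The extinction probability q is the smallest fixed point of f in [0, 1]. Setting s = f(s):
  2/9·s² + (2/45 − 1)·s + 11/15 = 0
  2/9·s² − (11/15 + 2/9)·s + 11/15 = 0
which factors as (s − 1)·(2/9·s − 11/15) = 0, giving roots s = 1 and s = (11/15)/(2/9) = 33/10. Since 33/10 ≥ 1, the smallest root in [0, 1] is s = 1.)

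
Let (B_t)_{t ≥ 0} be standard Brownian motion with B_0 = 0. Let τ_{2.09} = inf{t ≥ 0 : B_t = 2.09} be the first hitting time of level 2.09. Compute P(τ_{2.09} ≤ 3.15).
P(τ_{2.09} ≤ 3.15) = 2(1 − Φ(2.09/√3.15)) = 2(1 − Φ(1.1776)) ≈ 0.2390

By the reflection principle for standard BM, P(τ_b ≤ t) = 2 · P(B_t ≥ b). Since B_t ~ N(0, t), P(B_t ≥ 2.09) = 1 − Φ(2.09/√t) = 1 − Φ(2.09/√3.15) = 1 − Φ(1.1776) ≈ 0.11948. Doubling: P(τ_{2.09} ≤ 3.15) ≈ 2 · 0.11948 = 0.23896 ≈ 0.2390.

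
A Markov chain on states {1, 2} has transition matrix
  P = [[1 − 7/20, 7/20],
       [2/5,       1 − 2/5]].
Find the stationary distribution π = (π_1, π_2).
π_1 = 8/15, π_2 = 7/15

Solve πP = π with π_1 + π_2 = 1. From πP = π: π_1 · (1 − 7/20) + π_2 · 2/5 = π_1 ⇒ π_2 · 2/5 = π_1 · 7/20 ⇒ π_2/π_1 = (7/20)/(2/5) = 7/8. Together with π_1 + π_2 = 1:
  π_1 = (2/5)/(7/20 + 2/5) = (2/5)/(3/4) = 8/15,
  π_2 = (7/20)/(7/20 + 2/5) = (7/20)/(3/4) = 7/15.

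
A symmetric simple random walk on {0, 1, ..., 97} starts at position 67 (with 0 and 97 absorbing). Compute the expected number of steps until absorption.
E[τ | X_0 = 67] = 2010

Let v_k = E[τ | X_0 = k]. Boundary: v_0 = v_97 = 0. Recurrence: v_k = 1 + (v_{k-1} + v_{k+1})/2 for 1 ≤ k ≤ 96. The particular solution to v_k − (v_{k-1} + v_{k+1})/2 = 1 is v_k = −k^2. Adding homogeneous solution A + B k and matching boundaries gives v_k = k (97 − k). Substituting k = 67: v_67 = 67 · 30 = 2010.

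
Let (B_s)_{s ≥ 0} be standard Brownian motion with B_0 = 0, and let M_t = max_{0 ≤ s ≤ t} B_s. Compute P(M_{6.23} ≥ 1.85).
P(M_{6.23} ≥ 1.85) = 2·P(B_{6.23} ≥ 1.85) = 2(1 − Φ(1.85/√6.23)) ≈ 0.4586

By the reflection principle for Brownian motion, P(M_t ≥ a) = 2 · P(B_t ≥ a) for a ≥ 0. Since B_t ~ N(0, t), P(B_t ≥ 1.85) = 1 − Φ(1.85/√t) = 1 − Φ(1.85/√6.23) = 1 − Φ(0.7412). So
  P(M_{6.23} ≥ 1.85) = 2(1 − Φ(0.7412)) ≈ 0.4586.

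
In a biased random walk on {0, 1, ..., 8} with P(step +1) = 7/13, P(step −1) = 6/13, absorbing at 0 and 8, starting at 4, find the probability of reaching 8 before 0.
P(hit 8 before 0) = (1 − (6/7)^4) / (1 − (6/7)^8) = 2401/3697

Let u_k denote P(reach 8 before 0 | start at k). Boundary: u_0 = 0, u_8 = 1. Recurrence: u_k = 7/13·u_{k+1} + 6/13·u_{k-1} for 1 ≤ k ≤ 7. Try u_k = A + B·r^k with r = q/p = (6/13)/(7/13) = 6/7. Substitution satisfies the recurrence; boundary conditions give:
  u_k = (1 − r^k) / (1 − r^N) = (1 − (6/7)^4) / (1 − (6/7)^8) = 2401/3697.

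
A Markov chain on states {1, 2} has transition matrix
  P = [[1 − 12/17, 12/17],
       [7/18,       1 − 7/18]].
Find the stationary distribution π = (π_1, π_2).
π_1 = 119/335, π_2 = 216/335

Solve πP = π with π_1 + π_2 = 1. From πP = π: π_1 · (1 − 12/17) + π_2 · 7/18 = π_1 ⇒ π_2 · 7/18 = π_1 · 12/17 ⇒ π_2/π_1 = (12/17)/(7/18) = 216/119. Together with π_1 + π_2 = 1:
  π_1 = (7/18)/(12/17 + 7/18) = (7/18)/(335/306) = 119/335,
  π_2 = (12/17)/(12/17 + 7/18) = (12/17)/(335/306) = 216/335.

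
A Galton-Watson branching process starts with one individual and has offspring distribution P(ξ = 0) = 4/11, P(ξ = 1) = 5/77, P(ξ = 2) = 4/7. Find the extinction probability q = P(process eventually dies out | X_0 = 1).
q = 7/11

The pgf is f(s) = 4/11 + 5/77·s + 4/7·s². The extinction probability q is the smallest fixed point of f in [0, 1]. Setting s = f(s):
  4/7·s² + (5/77 − 1)·s + 4/11 = 0
  4/7·s² − (4/11 + 4/7)·s + 4/11 = 0
which factors as (s − 1)·(4/7·s − 4/11) = 0, giving roots s = 1 and s = (4/11)/(4/7) = 7/11.
Mean offspring μ = 5/77 + 2·4/7 = 93/77 > 1 (supercritical), so q < 1. The extinction probability is the smaller root: q = (4/11)/(4/7) = 7/11.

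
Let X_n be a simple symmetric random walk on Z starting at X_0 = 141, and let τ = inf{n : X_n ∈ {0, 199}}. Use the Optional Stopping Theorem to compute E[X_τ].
E[X_τ] = 141

X_n is a martingale and τ is a bounded-mean stopping time (indeed τ is finite a.s. with bounded expectation since the walk is in a bounded region). By the OST, E[X_τ] = E[X_0] = 141. Equivalently: E[X_τ] = 199 · P(hit 199 first) + 0 · P(hit 0 first) = 199 · (141/199) = 141.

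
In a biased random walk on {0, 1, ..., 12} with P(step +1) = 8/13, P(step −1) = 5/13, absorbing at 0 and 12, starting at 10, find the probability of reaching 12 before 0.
P(hit 12 before 0) = (1 − (5/8)^10) / (1 − (5/8)^12) = 1746012224/1755777849

Let u_k denote P(reach 12 before 0 | start at k). Boundary: u_0 = 0, u_12 = 1. Recurrence: u_k = 8/13·u_{k+1} + 5/13·u_{k-1} for 1 ≤ k ≤ 11. Try u_k = A + B·r^k with r = q/p = (5/13)/(8/13) = 5/8. Substitution satisfies the recurrence; boundary conditions give:
  u_k = (1 − r^k) / (1 − r^N) = (1 − (5/8)^10) / (1 − (5/8)^12) = 1746012224/1755777849.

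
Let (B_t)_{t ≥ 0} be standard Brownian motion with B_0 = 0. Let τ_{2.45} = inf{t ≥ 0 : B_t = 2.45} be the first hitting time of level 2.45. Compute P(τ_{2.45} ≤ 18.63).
P(τ_{2.45} ≤ 18.63) = 2(1 − Φ(2.45/√18.63)) = 2(1 − Φ(0.5676)) ≈ 0.5703

By the reflection principle for standard BM, P(τ_b ≤ t) = 2 · P(B_t ≥ b). Since B_t ~ N(0, t), P(B_t ≥ 2.45) = 1 − Φ(2.45/√t) = 1 − Φ(2.45/√18.63) = 1 − Φ(0.5676) ≈ 0.28515. Doubling: P(τ_{2.45} ≤ 18.63) ≈ 2 · 0.28515 = 0.57030 ≈ 0.5703.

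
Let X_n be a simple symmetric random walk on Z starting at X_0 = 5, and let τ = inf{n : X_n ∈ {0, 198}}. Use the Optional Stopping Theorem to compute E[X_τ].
E[X_τ] = 5

X_n is a martingale and τ is a bounded-mean stopping time (indeed τ is finite a.s. with bounded expectation since the walk is in a bounded region). By the OST, E[X_τ] = E[X_0] = 5. Equivalently: E[X_τ] = 198 · P(hit 198 first) + 0 · P(hit 0 first) = 198 · (5/198) = 5.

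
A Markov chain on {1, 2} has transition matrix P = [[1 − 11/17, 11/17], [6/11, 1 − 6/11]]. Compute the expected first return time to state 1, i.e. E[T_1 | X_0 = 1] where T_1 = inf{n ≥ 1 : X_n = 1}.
E[T_1 | X_0 = 1] = 1/π_1 = 223/102

For an irreducible recurrent Markov chain with stationary distribution π, E[T_i | X_0 = i] = 1/π_i (Kac's formula). Here π_1 = (6/11)/(11/17 + 6/11) = (6/11)/(223/187) = 102/223, so E[T_1 | X_0 = 1] = 1/π_1 = (11/17 + 6/11)/(6/11) = (223/187)/(6/11) = 223/102.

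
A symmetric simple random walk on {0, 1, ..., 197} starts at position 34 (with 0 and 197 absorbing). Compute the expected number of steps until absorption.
E[τ | X_0 = 34] = 5542

Let v_k = E[τ | X_0 = k]. Boundary: v_0 = v_197 = 0. Recurrence: v_k = 1 + (v_{k-1} + v_{k+1})/2 for 1 ≤ k ≤ 196. The particular solution to v_k − (v_{k-1} + v_{k+1})/2 = 1 is v_k = −k^2. Adding homogeneous solution A + B k and matching boundaries gives v_k = k (197 − k). Substituting k = 34: v_34 = 34 · 163 = 5542.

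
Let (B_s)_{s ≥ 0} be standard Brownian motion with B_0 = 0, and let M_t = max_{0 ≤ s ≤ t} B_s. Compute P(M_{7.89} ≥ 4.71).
P(M_{7.89} ≥ 4.71) = 2·P(B_{7.89} ≥ 4.71) = 2(1 − Φ(4.71/√7.89)) ≈ 0.0936

By the reflection principle for Brownian motion, P(M_t ≥ a) = 2 · P(B_t ≥ a) for a ≥ 0. Since B_t ~ N(0, t), P(B_t ≥ 4.71) = 1 − Φ(4.71/√t) = 1 − Φ(4.71/√7.89) = 1 − Φ(1.6768). So
  P(M_{7.89} ≥ 4.71) = 2(1 − Φ(1.6768)) ≈ 0.0936.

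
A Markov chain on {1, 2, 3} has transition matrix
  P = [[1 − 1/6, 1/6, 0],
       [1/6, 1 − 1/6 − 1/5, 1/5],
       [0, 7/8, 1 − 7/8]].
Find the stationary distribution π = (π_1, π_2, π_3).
π = (35/78, 35/78, 4/39)

This is a birth-death chain on three states, which satisfies detailed balance: π_1 · P_{12} = π_2 · P_{21} and π_2 · P_{23} = π_3 · P_{32}.
From π_1 · 1/6 = π_2 · 1/6: π_2/π_1 = (1/6)/(1/6) = 1.
From π_2 · 1/5 = π_3 · 7/8: π_3/π_2 = (1/5)/(7/8) = 8/35.
Take π_1 proportional to 1; then unnormalized π = (1, 1, 8/35). Normalize by dividing by the sum 78/35:
  π = (35/78, 35/78, 4/39).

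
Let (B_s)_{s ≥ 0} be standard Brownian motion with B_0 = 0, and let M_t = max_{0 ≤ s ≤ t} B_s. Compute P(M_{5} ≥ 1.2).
P(M_{5} ≥ 1.2) = 2·P(B_{5} ≥ 1.2) = 2(1 − Φ(1.2/√5)) ≈ 0.5915

By the reflection principle for Brownian motion, P(M_t ≥ a) = 2 · P(B_t ≥ a) for a ≥ 0. Since B_t ~ N(0, t), P(B_t ≥ 1.2) = 1 − Φ(1.2/√t) = 1 − Φ(1.2/√5) = 1 − Φ(0.5367). So
  P(M_{5} ≥ 1.2) = 2(1 − Φ(0.5367)) ≈ 0.5915.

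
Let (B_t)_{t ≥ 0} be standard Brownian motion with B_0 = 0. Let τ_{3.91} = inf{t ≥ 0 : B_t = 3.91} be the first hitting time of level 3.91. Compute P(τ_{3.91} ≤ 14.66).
P(τ_{3.91} ≤ 14.66) = 2(1 − Φ(3.91/√14.66)) = 2(1 − Φ(1.0212)) ≈ 0.3072

By the reflection principle for standard BM, P(τ_b ≤ t) = 2 · P(B_t ≥ b). Since B_t ~ N(0, t), P(B_t ≥ 3.91) = 1 − Φ(3.91/√t) = 1 − Φ(3.91/√14.66) = 1 − Φ(1.0212) ≈ 0.15358. Doubling: P(τ_{3.91} ≤ 14.66) ≈ 2 · 0.15358 = 0.30716 ≈ 0.3072.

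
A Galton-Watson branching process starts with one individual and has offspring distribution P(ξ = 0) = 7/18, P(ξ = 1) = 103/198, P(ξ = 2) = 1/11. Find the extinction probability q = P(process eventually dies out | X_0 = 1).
q = 1

Mean offspring μ = 0·7/18 + 1·103/198 + 2·1/11 = 139/198 ≤ 1. For μ ≤ 1 with offspring not concentrated at 1, the Galton-Watson process goes extinct almost surely, so q = 1.
(Algebraic check: The pgf is f(s) = 7/18 + 103/198·s + 1/11·s². The extinction probability q is the smallest fixed point of f in [0, 1]. Setting s = f(s):
  1/11·s² + (103/198 − 1)·s + 7/18 = 0
  1/11·s² − (7/18 + 1/11)·s + 7/18 = 0
which factors as (s − 1)·(1/11·s − 7/18) = 0, giving roots s = 1 and s = (7/18)/(1/11) = 77/18. Since 77/18 ≥ 1, the smallest root in [0, 1] is s = 1.)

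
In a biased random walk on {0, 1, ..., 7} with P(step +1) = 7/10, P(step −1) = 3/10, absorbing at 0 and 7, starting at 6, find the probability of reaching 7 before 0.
P(hit 7 before 0) = (1 − (3/7)^6) / (1 − (3/7)^7) = 204610/205339

Let u_k denote P(reach 7 before 0 | start at k). Boundary: u_0 = 0, u_7 = 1. Recurrence: u_k = 7/10·u_{k+1} + 3/10·u_{k-1} for 1 ≤ k ≤ 6. Try u_k = A + B·r^k with r = q/p = (3/10)/(7/10) = 3/7. Substitution satisfies the recurrence; boundary conditions give:
  u_k = (1 − r^k) / (1 − r^N) = (1 − (3/7)^6) / (1 − (3/7)^7) = 204610/205339.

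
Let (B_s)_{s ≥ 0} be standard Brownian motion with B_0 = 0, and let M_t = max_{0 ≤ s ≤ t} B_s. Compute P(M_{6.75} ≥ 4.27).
P(M_{6.75} ≥ 4.27) = 2·P(B_{6.75} ≥ 4.27) = 2(1 − Φ(4.27/√6.75)) ≈ 0.1003

By the reflection principle for Brownian motion, P(M_t ≥ a) = 2 · P(B_t ≥ a) for a ≥ 0. Since B_t ~ N(0, t), P(B_t ≥ 4.27) = 1 − Φ(4.27/√t) = 1 − Φ(4.27/√6.75) = 1 − Φ(1.6435). So
  P(M_{6.75} ≥ 4.27) = 2(1 − Φ(1.6435)) ≈ 0.1003.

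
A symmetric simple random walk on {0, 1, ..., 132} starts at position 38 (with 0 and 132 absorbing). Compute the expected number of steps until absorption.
E[τ | X_0 = 38] = 3572

Let v_k = E[τ | X_0 = k]. Boundary: v_0 = v_132 = 0. Recurrence: v_k = 1 + (v_{k-1} + v_{k+1})/2 for 1 ≤ k ≤ 131. The particular solution to v_k − (v_{k-1} + v_{k+1})/2 = 1 is v_k = −k^2. Adding homogeneous solution A + B k and matching boundaries gives v_k = k (132 − k). Substituting k = 38: v_38 = 38 · 94 = 3572.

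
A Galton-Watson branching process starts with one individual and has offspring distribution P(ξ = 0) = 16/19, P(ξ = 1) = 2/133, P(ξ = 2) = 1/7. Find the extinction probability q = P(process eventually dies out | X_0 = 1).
q = 1

Mean offspring μ = 0·16/19 + 1·2/133 + 2·1/7 = 40/133 ≤ 1. For μ ≤ 1 with offspring not concentrated at 1, the Galton-Watson process goes extinct almost surely, so q = 1.
(Algebraic check: The pgf is f(s) = 16/19 + 2/133·s + 1/7·s². The extinction probability q is the smallest fixed point of f in [0, 1]. Setting s = f(s):
  1/7·s² + (2/133 − 1)·s + 16/19 = 0
  1/7·s² − (16/19 + 1/7)·s + 16/19 = 0
which factors as (s − 1)·(1/7·s − 16/19) = 0, giving roots s = 1 and s = (16/19)/(1/7) = 112/19. Since 112/19 ≥ 1, the smallest root in [0, 1] is s = 1.)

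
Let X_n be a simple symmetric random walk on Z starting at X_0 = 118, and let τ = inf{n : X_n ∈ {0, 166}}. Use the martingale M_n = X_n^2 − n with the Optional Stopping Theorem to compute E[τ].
E[τ] = 5664

M_n = X_n^2 − n is a martingale (since E[X_{n+1}^2 | F_n] = X_n^2 + 1). By OST (τ has finite mean in a bounded region), E[M_τ] = E[M_0] = X_0^2 − 0 = 118^2 = 13924. Also E[M_τ] = E[X_τ^2] − E[τ]. The walk exits at 0 or 166, with P(hit 166 first) = 118/166, so E[X_τ^2] = 166^2 · 118/166 + 0 = 19588. Thus E[τ] = E[X_τ^2] − E[M_τ] = 19588 − 13924 = 5664 = 118(166 − 118) = 5664.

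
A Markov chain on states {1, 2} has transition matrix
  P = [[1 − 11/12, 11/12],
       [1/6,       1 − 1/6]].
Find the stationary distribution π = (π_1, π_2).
π_1 = 2/13, π_2 = 11/13

Solve πP = π with π_1 + π_2 = 1. From πP = π: π_1 · (1 − 11/12) + π_2 · 1/6 = π_1 ⇒ π_2 · 1/6 = π_1 · 11/12 ⇒ π_2/π_1 = (11/12)/(1/6) = 11/2. Together with π_1 + π_2 = 1:
  π_1 = (1/6)/(11/12 + 1/6) = (1/6)/(13/12) = 2/13,
  π_2 = (11/12)/(11/12 + 1/6) = (11/12)/(13/12) = 11/13.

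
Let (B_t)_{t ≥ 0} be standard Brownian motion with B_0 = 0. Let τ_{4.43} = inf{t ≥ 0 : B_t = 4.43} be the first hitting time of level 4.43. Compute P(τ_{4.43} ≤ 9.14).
P(τ_{4.43} ≤ 9.14) = 2(1 − Φ(4.43/√9.14)) = 2(1 − Φ(1.4653)) ≈ 0.1428

By the reflection principle for standard BM, P(τ_b ≤ t) = 2 · P(B_t ≥ b). Since B_t ~ N(0, t), P(B_t ≥ 4.43) = 1 − Φ(4.43/√t) = 1 − Φ(4.43/√9.14) = 1 − Φ(1.4653) ≈ 0.07142. Doubling: P(τ_{4.43} ≤ 9.14) ≈ 2 · 0.07142 = 0.14284 ≈ 0.1428.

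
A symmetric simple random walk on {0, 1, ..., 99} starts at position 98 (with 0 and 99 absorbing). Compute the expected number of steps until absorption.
E[τ | X_0 = 98] = 98

Let v_k = E[τ | X_0 = k]. Boundary: v_0 = v_99 = 0. Recurrence: v_k = 1 + (v_{k-1} + v_{k+1})/2 for 1 ≤ k ≤ 98. The particular solution to v_k − (v_{k-1} + v_{k+1})/2 = 1 is v_k = −k^2. Adding homogeneous solution A + B k and matching boundaries gives v_k = k (99 − k). Substituting k = 98: v_98 = 98 · 1 = 98.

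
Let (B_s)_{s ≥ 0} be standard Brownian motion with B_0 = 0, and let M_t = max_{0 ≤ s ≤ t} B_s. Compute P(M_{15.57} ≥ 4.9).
P(M_{15.57} ≥ 4.9) = 2·P(B_{15.57} ≥ 4.9) = 2(1 − Φ(4.9/√15.57)) ≈ 0.2143

By the reflection principle for Brownian motion, P(M_t ≥ a) = 2 · P(B_t ≥ a) for a ≥ 0. Since B_t ~ N(0, t), P(B_t ≥ 4.9) = 1 − Φ(4.9/√t) = 1 − Φ(4.9/√15.57) = 1 − Φ(1.2418). So
  P(M_{15.57} ≥ 4.9) = 2(1 − Φ(1.2418)) ≈ 0.2143.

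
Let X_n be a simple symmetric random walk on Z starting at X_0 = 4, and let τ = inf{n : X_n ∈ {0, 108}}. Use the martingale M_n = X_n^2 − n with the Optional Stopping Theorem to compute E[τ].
E[τ] = 416

M_n = X_n^2 − n is a martingale (since E[X_{n+1}^2 | F_n] = X_n^2 + 1). By OST (τ has finite mean in a bounded region), E[M_τ] = E[M_0] = X_0^2 − 0 = 4^2 = 16. Also E[M_τ] = E[X_τ^2] − E[τ]. The walk exits at 0 or 108, with P(hit 108 first) = 4/108, so E[X_τ^2] = 108^2 · 4/108 + 0 = 432. Thus E[τ] = E[X_τ^2] − E[M_τ] = 432 − 16 = 416 = 4(108 − 4) = 416.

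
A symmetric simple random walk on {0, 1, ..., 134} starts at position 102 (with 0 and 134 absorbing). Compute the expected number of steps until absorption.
E[τ | X_0 = 102] = 3264

Let v_k = E[τ | X_0 = k]. Boundary: v_0 = v_134 = 0. Recurrence: v_k = 1 + (v_{k-1} + v_{k+1})/2 for 1 ≤ k ≤ 133. The particular solution to v_k − (v_{k-1} + v_{k+1})/2 = 1 is v_k = −k^2. Adding homogeneous solution A + B k and matching boundaries gives v_k = k (134 − k). Substituting k = 102: v_102 = 102 · 32 = 3264.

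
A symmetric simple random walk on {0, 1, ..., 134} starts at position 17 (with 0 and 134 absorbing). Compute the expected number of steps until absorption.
E[τ | X_0 = 17] = 1989

Let v_k = E[τ | X_0 = k]. Boundary: v_0 = v_134 = 0. Recurrence: v_k = 1 + (v_{k-1} + v_{k+1})/2 for 1 ≤ k ≤ 133. The particular solution to v_k − (v_{k-1} + v_{k+1})/2 = 1 is v_k = −k^2. Adding homogeneous solution A + B k and matching boundaries gives v_k = k (134 − k). Substituting k = 17: v_17 = 17 · 117 = 1989.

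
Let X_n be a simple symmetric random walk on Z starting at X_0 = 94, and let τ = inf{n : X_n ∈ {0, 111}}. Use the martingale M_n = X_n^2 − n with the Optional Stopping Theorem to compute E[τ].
E[τ] = 1598

M_n = X_n^2 − n is a martingale (since E[X_{n+1}^2 | F_n] = X_n^2 + 1). By OST (τ has finite mean in a bounded region), E[M_τ] = E[M_0] = X_0^2 − 0 = 94^2 = 8836. Also E[M_τ] = E[X_τ^2] − E[τ]. The walk exits at 0 or 111, with P(hit 111 first) = 94/111, so E[X_τ^2] = 111^2 · 94/111 + 0 = 10434. Thus E[τ] = E[X_τ^2] − E[M_τ] = 10434 − 8836 = 1598 = 94(111 − 94) = 1598.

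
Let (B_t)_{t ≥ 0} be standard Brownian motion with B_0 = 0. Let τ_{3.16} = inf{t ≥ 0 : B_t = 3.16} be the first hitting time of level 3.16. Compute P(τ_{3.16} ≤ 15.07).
P(τ_{3.16} ≤ 15.07) = 2(1 − Φ(3.16/√15.07)) = 2(1 − Φ(0.8140)) ≈ 0.4156

By the reflection principle for standard BM, P(τ_b ≤ t) = 2 · P(B_t ≥ b). Since B_t ~ N(0, t), P(B_t ≥ 3.16) = 1 − Φ(3.16/√t) = 1 − Φ(3.16/√15.07) = 1 − Φ(0.8140) ≈ 0.20782. Doubling: P(τ_{3.16} ≤ 15.07) ≈ 2 · 0.20782 = 0.41564 ≈ 0.4156.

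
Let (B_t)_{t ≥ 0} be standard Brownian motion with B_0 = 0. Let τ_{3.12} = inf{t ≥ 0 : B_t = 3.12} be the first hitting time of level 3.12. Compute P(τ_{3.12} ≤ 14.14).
P(τ_{3.12} ≤ 14.14) = 2(1 − Φ(3.12/√14.14)) = 2(1 − Φ(0.8297)) ≈ 0.4067

By the reflection principle for standard BM, P(τ_b ≤ t) = 2 · P(B_t ≥ b). Since B_t ~ N(0, t), P(B_t ≥ 3.12) = 1 − Φ(3.12/√t) = 1 − Φ(3.12/√14.14) = 1 − Φ(0.8297) ≈ 0.20335. Doubling: P(τ_{3.12} ≤ 14.14) ≈ 2 · 0.20335 = 0.40670 ≈ 0.4067.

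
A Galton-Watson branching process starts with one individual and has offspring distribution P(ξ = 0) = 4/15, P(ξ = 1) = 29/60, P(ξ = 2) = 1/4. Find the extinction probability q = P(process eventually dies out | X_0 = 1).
q = 1

Mean offspring μ = 0·4/15 + 1·29/60 + 2·1/4 = 59/60 ≤ 1. For μ ≤ 1 with offspring not concentrated at 1, the Galton-Watson process goes extinct almost surely, so q = 1.
(Algebraic check: The pgf is f(s) = 4/15 + 29/60·s + 1/4·s². The extinction probability q is the smallest fixed point of f in [0, 1]. Setting s = f(s):
  1/4·s² + (29/60 − 1)·s + 4/15 = 0
  1/4·s² − (4/15 + 1/4)·s + 4/15 = 0
which factors as (s − 1)·(1/4·s − 4/15) = 0, giving roots s = 1 and s = (4/15)/(1/4) = 16/15. Since 16/15 ≥ 1, the smallest root in [0, 1] is s = 1.)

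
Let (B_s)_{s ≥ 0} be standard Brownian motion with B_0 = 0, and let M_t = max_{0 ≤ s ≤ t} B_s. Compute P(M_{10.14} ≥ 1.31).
P(M_{10.14} ≥ 1.31) = 2·P(B_{10.14} ≥ 1.31) = 2(1 − Φ(1.31/√10.14)) ≈ 0.6808

By the reflection principle for Brownian motion, P(M_t ≥ a) = 2 · P(B_t ≥ a) for a ≥ 0. Since B_t ~ N(0, t), P(B_t ≥ 1.31) = 1 − Φ(1.31/√t) = 1 − Φ(1.31/√10.14) = 1 − Φ(0.4114). So
  P(M_{10.14} ≥ 1.31) = 2(1 − Φ(0.4114)) ≈ 0.6808.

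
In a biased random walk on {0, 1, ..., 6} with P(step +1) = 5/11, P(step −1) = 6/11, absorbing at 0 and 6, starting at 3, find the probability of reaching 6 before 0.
P(hit 6 before 0) = (1 − (6/5)^3) / (1 − (6/5)^6) = 125/341

Let u_k denote P(reach 6 before 0 | start at k). Boundary: u_0 = 0, u_6 = 1. Recurrence: u_k = 5/11·u_{k+1} + 6/11·u_{k-1} for 1 ≤ k ≤ 5. Try u_k = A + B·r^k with r = q/p = (6/11)/(5/11) = 6/5. Substitution satisfies the recurrence; boundary conditions give:
  u_k = (1 − r^k) / (1 − r^N) = (1 − (6/5)^3) / (1 − (6/5)^6) = 125/341.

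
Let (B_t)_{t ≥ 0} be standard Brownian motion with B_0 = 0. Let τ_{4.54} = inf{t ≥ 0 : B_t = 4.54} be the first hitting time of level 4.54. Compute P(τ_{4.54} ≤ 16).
P(τ_{4.54} ≤ 16) = 2(1 − Φ(4.54/√16)) = 2(1 − Φ(1.1350)) ≈ 0.2564

By the reflection principle for standard BM, P(τ_b ≤ t) = 2 · P(B_t ≥ b). Since B_t ~ N(0, t), P(B_t ≥ 4.54) = 1 − Φ(4.54/√t) = 1 − Φ(4.54/√16) = 1 − Φ(1.1350) ≈ 0.12819. Doubling: P(τ_{4.54} ≤ 16) ≈ 2 · 0.12819 = 0.25638 ≈ 0.2564.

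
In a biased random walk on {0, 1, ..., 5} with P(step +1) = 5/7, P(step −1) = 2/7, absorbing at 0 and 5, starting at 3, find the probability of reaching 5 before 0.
P(hit 5 before 0) = (1 − (2/5)^3) / (1 − (2/5)^5) = 975/1031

Let u_k denote P(reach 5 before 0 | start at k). Boundary: u_0 = 0, u_5 = 1. Recurrence: u_k = 5/7·u_{k+1} + 2/7·u_{k-1} for 1 ≤ k ≤ 4. Try u_k = A + B·r^k with r = q/p = (2/7)/(5/7) = 2/5. Substitution satisfies the recurrence; boundary conditions give:
  u_k = (1 − r^k) / (1 − r^N) = (1 − (2/5)^3) / (1 − (2/5)^5) = 975/1031.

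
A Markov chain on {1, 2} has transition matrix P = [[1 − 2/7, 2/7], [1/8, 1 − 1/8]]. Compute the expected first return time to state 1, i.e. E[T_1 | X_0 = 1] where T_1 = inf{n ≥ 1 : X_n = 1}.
E[T_1 | X_0 = 1] = 1/π_1 = 23/7

For an irreducible recurrent Markov chain with stationary distribution π, E[T_i | X_0 = i] = 1/π_i (Kac's formula). Here π_1 = (1/8)/(2/7 + 1/8) = (1/8)/(23/56) = 7/23, so E[T_1 | X_0 = 1] = 1/π_1 = (2/7 + 1/8)/(1/8) = (23/56)/(1/8) = 23/7.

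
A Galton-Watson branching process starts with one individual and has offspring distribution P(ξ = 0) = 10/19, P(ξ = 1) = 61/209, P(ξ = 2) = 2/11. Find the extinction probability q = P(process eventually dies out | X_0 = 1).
q = 1

Mean offspring μ = 0·10/19 + 1·61/209 + 2·2/11 = 137/209 ≤ 1. For μ ≤ 1 with offspring not concentrated at 1, the Galton-Watson process goes extinct almost surely, so q = 1.
(Algebraic check: The pgf is f(s) = 10/19 + 61/209·s + 2/11·s². The extinction probability q is the smallest fixed point of f in [0, 1]. Setting s = f(s):
  2/11·s² + (61/209 − 1)·s + 10/19 = 0
  2/11·s² − (10/19 + 2/11)·s + 10/19 = 0
which factors as (s − 1)·(2/11·s − 10/19) = 0, giving roots s = 1 and s = (10/19)/(2/11) = 55/19. Since 55/19 ≥ 1, the smallest root in [0, 1] is s = 1.)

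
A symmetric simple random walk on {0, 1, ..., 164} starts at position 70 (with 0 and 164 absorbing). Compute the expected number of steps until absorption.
E[τ | X_0 = 70] = 6580

Let v_k = E[τ | X_0 = k]. Boundary: v_0 = v_164 = 0. Recurrence: v_k = 1 + (v_{k-1} + v_{k+1})/2 for 1 ≤ k ≤ 163. The particular solution to v_k − (v_{k-1} + v_{k+1})/2 = 1 is v_k = −k^2. Adding homogeneous solution A + B k and matching boundaries gives v_k = k (164 − k). Substituting k = 70: v_70 = 70 · 94 = 6580.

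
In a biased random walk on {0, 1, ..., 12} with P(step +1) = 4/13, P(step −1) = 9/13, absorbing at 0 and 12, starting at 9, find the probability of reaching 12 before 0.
P(hit 12 before 0) = (1 − (9/4)^9) / (1 − (9/4)^12) = 37260352/424680841

Let u_k denote P(reach 12 before 0 | start at k). Boundary: u_0 = 0, u_12 = 1. Recurrence: u_k = 4/13·u_{k+1} + 9/13·u_{k-1} for 1 ≤ k ≤ 11. Try u_k = A + B·r^k with r = q/p = (9/13)/(4/13) = 9/4. Substitution satisfies the recurrence; boundary conditions give:
  u_k = (1 − r^k) / (1 − r^N) = (1 − (9/4)^9) / (1 − (9/4)^12) = 37260352/424680841.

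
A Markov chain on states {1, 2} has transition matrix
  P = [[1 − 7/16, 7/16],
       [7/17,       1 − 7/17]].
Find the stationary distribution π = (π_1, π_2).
π_1 = 16/33, π_2 = 17/33

Solve πP = π with π_1 + π_2 = 1. From πP = π: π_1 · (1 − 7/16) + π_2 · 7/17 = π_1 ⇒ π_2 · 7/17 = π_1 · 7/16 ⇒ π_2/π_1 = (7/16)/(7/17) = 17/16. Together with π_1 + π_2 = 1:
  π_1 = (7/17)/(7/16 + 7/17) = (7/17)/(231/272) = 16/33,
  π_2 = (7/16)/(7/16 + 7/17) = (7/16)/(231/272) = 17/33.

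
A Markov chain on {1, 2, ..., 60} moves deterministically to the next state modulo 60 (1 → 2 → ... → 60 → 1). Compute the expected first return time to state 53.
E[T_53 | X_0 = 53] = 60

The chain cycles deterministically, so starting at state 53 it returns in exactly 60 steps. Equivalently, the stationary distribution is uniform π_j = 1/60 for every state j, so by Kac's formula E[T_53] = 1/π_53 = 60.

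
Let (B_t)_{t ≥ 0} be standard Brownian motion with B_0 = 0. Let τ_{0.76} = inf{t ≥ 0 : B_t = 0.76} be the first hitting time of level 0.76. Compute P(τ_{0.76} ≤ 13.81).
P(τ_{0.76} ≤ 13.81) = 2(1 − Φ(0.76/√13.81)) = 2(1 − Φ(0.2045)) ≈ 0.8380

By the reflection principle for standard BM, P(τ_b ≤ t) = 2 · P(B_t ≥ b). Since B_t ~ N(0, t), P(B_t ≥ 0.76) = 1 − Φ(0.76/√t) = 1 − Φ(0.76/√13.81) = 1 − Φ(0.2045) ≈ 0.41898. Doubling: P(τ_{0.76} ≤ 13.81) ≈ 2 · 0.41898 = 0.83796 ≈ 0.8380.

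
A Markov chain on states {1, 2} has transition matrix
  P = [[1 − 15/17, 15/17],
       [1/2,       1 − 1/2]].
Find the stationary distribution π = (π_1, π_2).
π_1 = 17/47, π_2 = 30/47

Solve πP = π with π_1 + π_2 = 1. From πP = π: π_1 · (1 − 15/17) + π_2 · 1/2 = π_1 ⇒ π_2 · 1/2 = π_1 · 15/17 ⇒ π_2/π_1 = (15/17)/(1/2) = 30/17. Together with π_1 + π_2 = 1:
  π_1 = (1/2)/(15/17 + 1/2) = (1/2)/(47/34) = 17/47,
  π_2 = (15/17)/(15/17 + 1/2) = (15/17)/(47/34) = 30/47.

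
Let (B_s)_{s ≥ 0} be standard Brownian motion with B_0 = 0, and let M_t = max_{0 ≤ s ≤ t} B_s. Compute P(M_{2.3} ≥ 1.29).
P(M_{2.3} ≥ 1.29) = 2·P(B_{2.3} ≥ 1.29) = 2(1 − Φ(1.29/√2.3)) ≈ 0.3950

By the reflection principle for Brownian motion, P(M_t ≥ a) = 2 · P(B_t ≥ a) for a ≥ 0. Since B_t ~ N(0, t), P(B_t ≥ 1.29) = 1 − Φ(1.29/√t) = 1 − Φ(1.29/√2.3) = 1 − Φ(0.8506). So
  P(M_{2.3} ≥ 1.29) = 2(1 − Φ(0.8506)) ≈ 0.3950.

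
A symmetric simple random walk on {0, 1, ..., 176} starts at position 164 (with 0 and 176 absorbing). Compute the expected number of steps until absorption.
E[τ | X_0 = 164] = 1968

Let v_k = E[τ | X_0 = k]. Boundary: v_0 = v_176 = 0. Recurrence: v_k = 1 + (v_{k-1} + v_{k+1})/2 for 1 ≤ k ≤ 175. The particular solution to v_k − (v_{k-1} + v_{k+1})/2 = 1 is v_k = −k^2. Adding homogeneous solution A + B k and matching boundaries gives v_k = k (176 − k). Substituting k = 164: v_164 = 164 · 12 = 1968.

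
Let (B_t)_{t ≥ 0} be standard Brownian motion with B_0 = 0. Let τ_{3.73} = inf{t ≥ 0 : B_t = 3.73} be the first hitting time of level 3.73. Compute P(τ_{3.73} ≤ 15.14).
P(τ_{3.73} ≤ 15.14) = 2(1 − Φ(3.73/√15.14)) = 2(1 − Φ(0.9586)) ≈ 0.3378

By the reflection principle for standard BM, P(τ_b ≤ t) = 2 · P(B_t ≥ b). Since B_t ~ N(0, t), P(B_t ≥ 3.73) = 1 − Φ(3.73/√t) = 1 − Φ(3.73/√15.14) = 1 − Φ(0.9586) ≈ 0.16888. Doubling: P(τ_{3.73} ≤ 15.14) ≈ 2 · 0.16888 = 0.33776 ≈ 0.3378.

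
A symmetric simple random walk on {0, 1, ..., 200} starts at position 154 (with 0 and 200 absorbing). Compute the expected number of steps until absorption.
E[τ | X_0 = 154] = 7084

Let v_k = E[τ | X_0 = k]. Boundary: v_0 = v_200 = 0. Recurrence: v_k = 1 + (v_{k-1} + v_{k+1})/2 for 1 ≤ k ≤ 199. The particular solution to v_k − (v_{k-1} + v_{k+1})/2 = 1 is v_k = −k^2. Adding homogeneous solution A + B k and matching boundaries gives v_k = k (200 − k). Substituting k = 154: v_154 = 154 · 46 = 7084.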